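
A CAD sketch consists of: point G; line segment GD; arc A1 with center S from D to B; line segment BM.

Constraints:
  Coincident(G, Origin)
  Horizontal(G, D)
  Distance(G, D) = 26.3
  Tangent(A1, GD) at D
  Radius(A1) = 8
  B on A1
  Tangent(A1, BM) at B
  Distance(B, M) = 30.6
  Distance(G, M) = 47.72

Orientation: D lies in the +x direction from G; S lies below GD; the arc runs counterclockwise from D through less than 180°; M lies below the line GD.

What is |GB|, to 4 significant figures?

21.14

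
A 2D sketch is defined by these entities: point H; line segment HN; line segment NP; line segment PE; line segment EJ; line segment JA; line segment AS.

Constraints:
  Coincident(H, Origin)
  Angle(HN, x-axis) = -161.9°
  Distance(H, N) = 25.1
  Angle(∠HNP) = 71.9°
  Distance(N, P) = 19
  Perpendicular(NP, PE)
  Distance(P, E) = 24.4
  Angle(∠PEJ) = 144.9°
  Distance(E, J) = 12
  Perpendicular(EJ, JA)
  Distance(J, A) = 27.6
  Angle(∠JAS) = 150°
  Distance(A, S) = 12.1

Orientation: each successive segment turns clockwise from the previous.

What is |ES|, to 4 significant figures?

38.54

EJ is perpendicular to JA, so JA runs at -125.1°; with |JA| = 27.6, A = (-5.510, -18.28). ∠JAS = 150.0° gives AS at -155.1° from the x-axis; with |AS| = 12.1, S = (-16.49, -23.37). Then |ES| = |S − E| = 38.54.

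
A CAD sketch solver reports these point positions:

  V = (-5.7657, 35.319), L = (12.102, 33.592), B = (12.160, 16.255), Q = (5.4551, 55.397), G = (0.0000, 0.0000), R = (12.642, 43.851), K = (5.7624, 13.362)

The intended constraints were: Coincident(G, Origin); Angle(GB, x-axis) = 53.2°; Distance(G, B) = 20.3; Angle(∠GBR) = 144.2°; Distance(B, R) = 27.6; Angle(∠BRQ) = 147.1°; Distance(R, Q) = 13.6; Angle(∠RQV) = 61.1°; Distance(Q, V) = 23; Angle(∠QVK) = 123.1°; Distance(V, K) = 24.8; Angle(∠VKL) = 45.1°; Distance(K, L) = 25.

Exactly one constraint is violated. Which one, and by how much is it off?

Distance(K, L) = 25 — off by 3.80.

G = (0.00, 0.00) ✓; GB at 53.20° ✓; |GB| = 20.30 ✓; ∠GBR = 144.2° ✓; |BR| = 27.60 ✓; ∠BRQ = 147.1° ✓; |RQ| = 13.60 ✓; ∠RQV = 61.10° ✓; |QV| = 23.00 ✓; ∠QVK = 123.1° ✓; |VK| = 24.80 ✓; ∠VKL = 45.10° ✓; |KL| = 21.20 ✗.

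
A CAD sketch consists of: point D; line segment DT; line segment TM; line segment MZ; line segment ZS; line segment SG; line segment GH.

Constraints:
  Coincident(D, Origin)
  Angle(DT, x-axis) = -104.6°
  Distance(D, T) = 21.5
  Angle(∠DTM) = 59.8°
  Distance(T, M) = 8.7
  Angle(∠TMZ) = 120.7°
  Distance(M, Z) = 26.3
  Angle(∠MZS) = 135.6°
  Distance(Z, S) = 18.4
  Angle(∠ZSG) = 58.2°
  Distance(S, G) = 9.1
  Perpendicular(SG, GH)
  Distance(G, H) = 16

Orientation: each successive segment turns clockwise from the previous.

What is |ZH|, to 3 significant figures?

0.697

D is at the origin; DT runs at -104.6° with length 21.5, so T = (-5.42, -20.8). ∠DTM = 59.8° gives TM at 135° from the x-axis; with |TM| = 8.7, M = (-11.6, -14.7). ∠TMZ = 120.7° gives MZ at 75.9° from the x-axis; with |MZ| = 26.3, Z = (-5.19, 10.8). ∠MZS = 135.6° gives ZS at 31.5° from the x-axis; with |ZS| = 18.4, S = (10.5, 20.4). ∠ZSG = 58.2° gives SG at -90.3° from the x-axis; with |SG| = 9.1, G = (10.5, 11.3). SG ⟂ GH, so GH runs at 180°; with |GH| = 16.0, H = (-5.54, 11.4). Then |ZH| = |H − Z| = 0.697.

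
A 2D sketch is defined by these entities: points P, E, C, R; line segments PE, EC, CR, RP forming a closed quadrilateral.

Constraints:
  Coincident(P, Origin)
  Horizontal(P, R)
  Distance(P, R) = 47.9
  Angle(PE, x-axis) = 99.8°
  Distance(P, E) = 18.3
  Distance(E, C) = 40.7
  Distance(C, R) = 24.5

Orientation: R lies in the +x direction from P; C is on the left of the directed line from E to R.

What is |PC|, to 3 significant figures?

43.4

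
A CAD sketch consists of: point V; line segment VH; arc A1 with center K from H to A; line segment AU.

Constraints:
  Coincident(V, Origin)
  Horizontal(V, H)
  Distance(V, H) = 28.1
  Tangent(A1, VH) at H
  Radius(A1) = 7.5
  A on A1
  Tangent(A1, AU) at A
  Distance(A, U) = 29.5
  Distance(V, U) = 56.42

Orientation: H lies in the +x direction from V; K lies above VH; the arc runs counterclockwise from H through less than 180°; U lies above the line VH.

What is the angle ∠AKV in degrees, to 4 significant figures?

141.4°

Checks: ∠(KH, HV) = 90.00° ✓; |KH| = 7.500 ✓; |KA| = 7.500 ✓; ∠(KA, AU) = 90.00° ✓; |AU| = 29.50 ✓; |VU| = 56.42 ✓.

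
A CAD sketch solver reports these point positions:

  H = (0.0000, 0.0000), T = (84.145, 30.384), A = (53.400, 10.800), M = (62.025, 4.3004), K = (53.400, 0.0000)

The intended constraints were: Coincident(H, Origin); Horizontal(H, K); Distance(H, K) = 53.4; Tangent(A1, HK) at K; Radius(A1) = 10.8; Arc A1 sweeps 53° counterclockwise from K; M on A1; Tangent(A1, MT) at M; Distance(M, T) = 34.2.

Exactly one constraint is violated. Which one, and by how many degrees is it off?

Tangent(A1, MT) at M — off by 3.30°.

H = (0.00, 0.00) ✓; H.y = 0.00, K.y = 0.00 ✓; |HK| = 53.40 ✓; ∠(AK, KH) = 90.00° ✓; |AK| = 10.80 ✓; bearing(A→M) − bearing(A→K) = 53.00° ✓; |AM| = 10.80 ✓; ∠(AM, MT) = 93.30° ✗; |MT| = 34.20 ✓.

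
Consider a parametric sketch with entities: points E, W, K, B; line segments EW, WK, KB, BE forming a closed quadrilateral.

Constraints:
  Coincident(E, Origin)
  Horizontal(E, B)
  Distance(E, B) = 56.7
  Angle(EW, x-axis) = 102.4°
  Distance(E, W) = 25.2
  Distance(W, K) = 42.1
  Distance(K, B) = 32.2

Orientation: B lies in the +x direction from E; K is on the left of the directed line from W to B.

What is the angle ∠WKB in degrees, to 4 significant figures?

127.6°

Checks: |WK| = 42.10 ✓; |KB| = 32.20 ✓.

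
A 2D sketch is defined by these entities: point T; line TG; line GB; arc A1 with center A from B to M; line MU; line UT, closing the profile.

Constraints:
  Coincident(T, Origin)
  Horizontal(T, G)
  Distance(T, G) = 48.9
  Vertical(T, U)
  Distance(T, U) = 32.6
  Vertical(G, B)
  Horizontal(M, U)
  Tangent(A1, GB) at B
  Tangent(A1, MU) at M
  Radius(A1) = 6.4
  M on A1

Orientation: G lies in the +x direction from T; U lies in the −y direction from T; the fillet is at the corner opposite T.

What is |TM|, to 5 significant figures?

53.563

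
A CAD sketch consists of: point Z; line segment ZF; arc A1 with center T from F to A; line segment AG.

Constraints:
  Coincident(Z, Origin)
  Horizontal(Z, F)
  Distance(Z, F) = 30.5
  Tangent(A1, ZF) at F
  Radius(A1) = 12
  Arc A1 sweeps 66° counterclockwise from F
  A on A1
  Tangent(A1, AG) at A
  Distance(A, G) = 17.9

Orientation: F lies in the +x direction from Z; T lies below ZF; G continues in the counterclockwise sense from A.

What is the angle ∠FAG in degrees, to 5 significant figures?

147.00°

On A1, F sits at bearing 90° from T; a 66° counterclockwise sweep puts A at bearing 156°, so A = T + 12.0·(cos 156°, sin 156°) = (19.537, -7.1192). Tangency of A1 to AG means the radius TA is perpendicular to AG, so AG runs along (−sin 156°, cos 156°); with |AG| = 17.9, G = (12.257, -23.472). Then cos ∠FAG = AF·AG / (|AF||AG|), giving 147.00°.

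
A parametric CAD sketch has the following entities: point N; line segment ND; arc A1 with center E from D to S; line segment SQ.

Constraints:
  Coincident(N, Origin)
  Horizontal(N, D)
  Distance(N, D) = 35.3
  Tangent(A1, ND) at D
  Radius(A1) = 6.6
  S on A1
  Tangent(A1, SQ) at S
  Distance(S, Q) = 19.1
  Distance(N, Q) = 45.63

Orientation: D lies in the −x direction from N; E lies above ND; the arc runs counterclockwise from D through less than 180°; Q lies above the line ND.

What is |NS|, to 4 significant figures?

30.69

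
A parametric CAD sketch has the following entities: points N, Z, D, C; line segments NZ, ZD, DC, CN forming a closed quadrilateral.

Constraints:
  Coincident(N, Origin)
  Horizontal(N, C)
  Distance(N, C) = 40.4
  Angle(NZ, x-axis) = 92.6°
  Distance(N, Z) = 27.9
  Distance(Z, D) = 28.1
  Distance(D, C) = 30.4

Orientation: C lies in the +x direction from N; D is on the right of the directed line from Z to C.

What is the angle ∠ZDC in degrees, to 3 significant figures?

118°

Checks: |NC| = 40.40 ✓; |NZ| = 27.90 ✓; |ZD| = 28.10 ✓; |DC| = 30.40 ✓.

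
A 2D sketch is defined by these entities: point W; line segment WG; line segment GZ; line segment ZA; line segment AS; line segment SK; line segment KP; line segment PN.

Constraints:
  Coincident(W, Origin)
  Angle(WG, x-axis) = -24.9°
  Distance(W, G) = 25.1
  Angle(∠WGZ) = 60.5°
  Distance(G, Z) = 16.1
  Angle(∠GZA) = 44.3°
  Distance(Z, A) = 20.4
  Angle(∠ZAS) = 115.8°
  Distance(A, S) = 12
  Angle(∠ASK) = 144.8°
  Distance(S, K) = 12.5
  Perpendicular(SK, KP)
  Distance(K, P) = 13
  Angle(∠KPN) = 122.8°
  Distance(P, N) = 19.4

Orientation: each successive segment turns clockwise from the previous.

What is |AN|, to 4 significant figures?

17.64

The perpendicularity gives KP at right angles to SK, so KP runs at -109.5°; with |KP| = 13.0, P = (32.25, -13.04). ∠KPN = 122.8° gives PN at -166.7° from the x-axis; with |PN| = 19.4, N = (13.37, -17.50). Then |AN| = |N − A| = 17.64.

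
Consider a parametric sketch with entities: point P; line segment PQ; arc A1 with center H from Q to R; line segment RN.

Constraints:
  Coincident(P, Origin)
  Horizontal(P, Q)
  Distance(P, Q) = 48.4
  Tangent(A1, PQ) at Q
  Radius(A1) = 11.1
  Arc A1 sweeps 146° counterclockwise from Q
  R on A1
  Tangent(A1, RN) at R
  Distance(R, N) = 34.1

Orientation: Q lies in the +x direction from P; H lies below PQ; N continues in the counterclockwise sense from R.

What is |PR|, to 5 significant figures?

46.823

P is at the origin; PQ is horizontal with |PQ| = 48.4 and Q on the +x side, so Q = (48.400, 0.0000). Tangency of A1 to PQ means the radius HQ is perpendicular to PQ, so H = Q + (0, -11.1) = (48.400, -11.100). On A1, Q sits at bearing 90° from H; a 146° counterclockwise sweep puts R at bearing 236°, so R = H + 11.1·(cos 236°, sin 236°) = (42.193, -20.302). Then |PR| = |R − P| = 46.823.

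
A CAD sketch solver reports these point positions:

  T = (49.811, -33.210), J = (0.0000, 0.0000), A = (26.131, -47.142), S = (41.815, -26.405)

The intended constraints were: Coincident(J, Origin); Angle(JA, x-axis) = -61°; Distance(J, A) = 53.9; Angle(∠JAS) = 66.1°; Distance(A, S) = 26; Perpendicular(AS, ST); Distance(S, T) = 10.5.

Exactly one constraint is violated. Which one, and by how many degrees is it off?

Perpendicular(AS, ST) — off by 3.30°.

J = (0.00, 0.00) ✓; JA at -61.00° ✓; |JA| = 53.90 ✓; ∠JAS = 66.10° ✓; |AS| = 26.00 ✓; ∠(AS, ST) = 93.30° ✗; |ST| = 10.50 ✓.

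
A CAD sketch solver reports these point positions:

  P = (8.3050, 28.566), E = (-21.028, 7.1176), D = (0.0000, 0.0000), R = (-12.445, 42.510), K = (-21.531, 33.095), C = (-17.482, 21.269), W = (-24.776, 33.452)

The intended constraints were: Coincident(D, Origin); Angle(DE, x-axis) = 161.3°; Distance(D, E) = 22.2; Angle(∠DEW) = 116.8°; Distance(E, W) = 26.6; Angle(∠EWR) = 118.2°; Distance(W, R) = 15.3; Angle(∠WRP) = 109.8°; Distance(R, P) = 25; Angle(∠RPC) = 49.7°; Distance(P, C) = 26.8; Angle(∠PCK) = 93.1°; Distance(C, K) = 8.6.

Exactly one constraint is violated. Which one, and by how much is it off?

Distance(C, K) = 8.6 — off by 3.90.

D = (0.00, 0.00) ✓; DE at 161.3° ✓; |DE| = 22.20 ✓; ∠DEW = 116.8° ✓; |EW| = 26.60 ✓; ∠EWR = 118.2° ✓; |WR| = 15.30 ✓; ∠WRP = 109.8° ✓; |RP| = 25.00 ✓; ∠RPC = 49.70° ✓; |PC| = 26.80 ✓; ∠PCK = 93.10° ✓; |CK| = 12.50 ✗.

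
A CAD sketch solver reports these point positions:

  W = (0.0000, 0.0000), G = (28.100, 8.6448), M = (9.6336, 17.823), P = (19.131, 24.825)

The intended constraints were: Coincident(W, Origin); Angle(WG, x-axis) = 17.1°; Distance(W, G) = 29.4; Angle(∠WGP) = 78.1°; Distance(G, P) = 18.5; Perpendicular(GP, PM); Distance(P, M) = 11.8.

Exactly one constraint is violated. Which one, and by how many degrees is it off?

Perpendicular(GP, PM) — off by 7.40°.

W = (0.00, 0.00) ✓; WG at 17.10° ✓; |WG| = 29.40 ✓; ∠WGP = 78.10° ✓; |GP| = 18.50 ✓; ∠(GP, PM) = 97.40° ✗; |PM| = 11.80 ✓.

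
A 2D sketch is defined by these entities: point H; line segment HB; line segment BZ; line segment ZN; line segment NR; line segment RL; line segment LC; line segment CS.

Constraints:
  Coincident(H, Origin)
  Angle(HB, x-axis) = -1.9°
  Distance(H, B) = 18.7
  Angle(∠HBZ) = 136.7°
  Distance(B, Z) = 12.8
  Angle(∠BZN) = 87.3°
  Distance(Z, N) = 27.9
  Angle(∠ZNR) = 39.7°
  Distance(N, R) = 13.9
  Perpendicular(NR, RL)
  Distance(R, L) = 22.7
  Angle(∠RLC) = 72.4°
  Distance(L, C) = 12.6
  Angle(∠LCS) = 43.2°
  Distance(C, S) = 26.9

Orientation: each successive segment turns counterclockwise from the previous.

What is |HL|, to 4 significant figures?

36.19

∠ZNR = 39.7° gives NR at -85.60° from the x-axis; with |NR| = 13.9, R = (9.942, 14.02). NR ⟂ RL, so RL runs at 4.400°; with |RL| = 22.7, L = (32.57, 15.76). Then |HL| = |L − H| = 36.19.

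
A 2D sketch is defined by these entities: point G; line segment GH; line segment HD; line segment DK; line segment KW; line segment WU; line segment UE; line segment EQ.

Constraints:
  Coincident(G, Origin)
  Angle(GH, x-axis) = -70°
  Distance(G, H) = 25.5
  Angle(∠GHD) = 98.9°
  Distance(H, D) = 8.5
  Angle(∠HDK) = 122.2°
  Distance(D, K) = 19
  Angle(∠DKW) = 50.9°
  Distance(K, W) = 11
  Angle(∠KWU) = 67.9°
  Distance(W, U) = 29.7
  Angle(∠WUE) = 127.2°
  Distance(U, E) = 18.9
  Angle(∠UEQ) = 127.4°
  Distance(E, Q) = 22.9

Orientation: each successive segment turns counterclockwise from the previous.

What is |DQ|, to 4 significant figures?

48.72

G is at the origin; GH runs at -70.0° with length 25.5, so H = (8.722, -23.96). ∠GHD = 98.9° gives HD at 11.10° from the x-axis; with |HD| = 8.5, D = (17.06, -22.33). ∠HDK = 122.2° gives DK at 68.90° from the x-axis; with |DK| = 19.0, K = (23.90, -4.600). ∠DKW = 50.9° gives KW at -162.0° from the x-axis; with |KW| = 11.0, W = (13.44, -7.999). ∠KWU = 67.9° gives WU at -49.90° from the x-axis; with |WU| = 29.7, U = (32.57, -30.72). ∠WUE = 127.2° gives UE at 2.900° from the x-axis; with |UE| = 18.9, E = (51.45, -29.76). ∠UEQ = 127.4° gives EQ at 55.50° from the x-axis; with |EQ| = 22.9, Q = (64.42, -10.89). Then |DQ| = |Q − D| = 48.72.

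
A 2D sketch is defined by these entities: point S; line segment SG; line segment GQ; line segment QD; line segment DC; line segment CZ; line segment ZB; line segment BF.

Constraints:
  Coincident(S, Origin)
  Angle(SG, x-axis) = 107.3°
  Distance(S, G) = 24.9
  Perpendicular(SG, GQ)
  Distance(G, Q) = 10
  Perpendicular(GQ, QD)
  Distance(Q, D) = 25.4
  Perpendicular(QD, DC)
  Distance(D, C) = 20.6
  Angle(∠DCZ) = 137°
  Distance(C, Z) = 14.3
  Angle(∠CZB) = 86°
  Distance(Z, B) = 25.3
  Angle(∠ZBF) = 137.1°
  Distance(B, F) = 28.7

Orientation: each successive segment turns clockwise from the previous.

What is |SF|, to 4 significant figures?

37.27

S is at the origin; SG runs at 107.3° with length 24.9, so G = (-7.405, 23.77). SG ⟂ GQ, so GQ runs at 17.30°; with |GQ| = 10.0, Q = (2.143, 26.75). The perpendicularity gives QD at right angles to GQ, so QD runs at -72.70°; with |QD| = 25.4, D = (9.696, 2.496). QD ⟂ DC, so DC runs at -162.7°; with |DC| = 20.6, C = (-9.972, -3.630). ∠DCZ = 137.0° gives CZ at 154.3° from the x-axis; with |CZ| = 14.3, Z = (-22.86, 2.572). ∠CZB = 86.0° gives ZB at 60.30° from the x-axis; with |ZB| = 25.3, B = (-10.32, 24.55). ∠ZBF = 137.1° gives BF at 17.40° from the x-axis; with |BF| = 28.7, F = (17.06, 33.13). Then |SF| = |F − S| = 37.27.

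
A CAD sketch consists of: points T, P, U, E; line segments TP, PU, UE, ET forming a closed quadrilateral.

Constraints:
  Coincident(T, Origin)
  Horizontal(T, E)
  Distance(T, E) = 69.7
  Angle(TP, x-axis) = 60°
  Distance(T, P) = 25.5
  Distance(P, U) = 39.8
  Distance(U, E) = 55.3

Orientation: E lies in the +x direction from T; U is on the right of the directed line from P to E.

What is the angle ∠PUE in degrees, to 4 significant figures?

78.05°

T is at the origin; T and E share the same y with |TE| = 69.7 and E in +x, so E = (69.7, 0). TP runs at 60.0° with |TP| = 25.5, so P = (12.75, 22.08). U is determined by |PU| = 39.8 and |UE| = 55.3 together: it lies at the intersection of circle(P, 39.8) and circle(E, 55.3). With |PE| = 61.08, the foot of the radical line on PE is 18.47 from P and the perpendicular offset is √(39.8² − 18.47²) = 35.25. Taking the right-of-PE solution: U = (17.23, -17.46).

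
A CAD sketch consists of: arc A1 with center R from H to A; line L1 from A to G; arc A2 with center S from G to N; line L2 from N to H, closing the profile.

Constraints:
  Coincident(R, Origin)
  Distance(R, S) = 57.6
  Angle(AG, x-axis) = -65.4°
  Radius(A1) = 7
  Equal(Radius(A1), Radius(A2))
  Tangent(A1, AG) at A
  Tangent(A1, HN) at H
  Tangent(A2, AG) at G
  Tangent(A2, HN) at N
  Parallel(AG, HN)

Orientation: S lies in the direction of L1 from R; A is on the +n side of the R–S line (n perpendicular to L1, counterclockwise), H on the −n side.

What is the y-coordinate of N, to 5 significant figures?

-55.286

The slot axis is L1's direction at -65.4°, so u = (cos -65.4°, sin -65.4°) = (0.41628, -0.90924) and n = (−sin -65.4°, cos -65.4°) = (0.90924, 0.41628). R is at the origin and S lies 57.6 along u from R, so S = 57.6·u = (23.978, -52.372). Tangency of A1 to both parallel lines with radius 7.0 puts A and H at R ± 7.0·n: A = (6.3647, 2.9140), H = (-6.3647, -2.9140). Equal radii place G and N the same way about S: G = S + 7.0·n = (30.342, -49.458), N = S − 7.0·n = (17.613, -55.286). So N.y = -55.286.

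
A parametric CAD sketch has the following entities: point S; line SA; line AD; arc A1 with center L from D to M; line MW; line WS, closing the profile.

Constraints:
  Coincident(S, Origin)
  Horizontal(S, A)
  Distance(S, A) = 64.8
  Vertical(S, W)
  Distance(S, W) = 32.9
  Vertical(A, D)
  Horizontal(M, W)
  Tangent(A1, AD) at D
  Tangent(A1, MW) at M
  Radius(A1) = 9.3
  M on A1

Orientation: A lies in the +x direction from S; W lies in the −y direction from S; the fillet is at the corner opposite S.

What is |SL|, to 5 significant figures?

60.309

S is at the origin; S and A share the same y with |SA| = 64.8 and A on the +x side, so A = (64.800, 0.0000). S and W share the same x with |SW| = 32.9 and W on the −y side, so W = (0.0000, -32.900). The virtual corner opposite S is at (64.800, -32.900). The tangent condition forces LD to be normal to AD and since A1 is tangent to MW there, LM ⟂ MW, with radius 9.3, so the center L sits 9.3 in from both sides at L = (55.500, -23.600). Then |SL| = |L − S| = 60.309.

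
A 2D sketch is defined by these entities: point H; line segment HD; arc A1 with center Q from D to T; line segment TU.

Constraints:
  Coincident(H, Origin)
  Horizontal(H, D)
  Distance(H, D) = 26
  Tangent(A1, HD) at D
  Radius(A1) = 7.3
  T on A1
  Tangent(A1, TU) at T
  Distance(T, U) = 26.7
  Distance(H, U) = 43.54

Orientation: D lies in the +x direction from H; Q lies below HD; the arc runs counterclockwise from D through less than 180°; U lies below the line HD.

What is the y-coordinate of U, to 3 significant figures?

-35.0

Checks: ∠(QD, DH) = 90.00° ✓; |QT| = 7.300 ✓; ∠(QT, TU) = 90.00° ✓; |TU| = 26.70 ✓; |HU| = 43.54 ✓.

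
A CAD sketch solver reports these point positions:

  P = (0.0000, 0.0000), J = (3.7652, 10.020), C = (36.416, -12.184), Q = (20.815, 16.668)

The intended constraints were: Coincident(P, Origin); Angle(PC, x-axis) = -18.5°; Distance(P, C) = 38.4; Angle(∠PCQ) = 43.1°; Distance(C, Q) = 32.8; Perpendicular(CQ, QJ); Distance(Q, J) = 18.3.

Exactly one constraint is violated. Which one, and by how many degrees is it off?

Perpendicular(CQ, QJ) — off by 7.10°.

P = (0.00, 0.00) ✓; PC at -18.50° ✓; |PC| = 38.40 ✓; ∠PCQ = 43.10° ✓; |CQ| = 32.80 ✓; ∠(CQ, QJ) = 82.90° ✗; |QJ| = 18.30 ✓.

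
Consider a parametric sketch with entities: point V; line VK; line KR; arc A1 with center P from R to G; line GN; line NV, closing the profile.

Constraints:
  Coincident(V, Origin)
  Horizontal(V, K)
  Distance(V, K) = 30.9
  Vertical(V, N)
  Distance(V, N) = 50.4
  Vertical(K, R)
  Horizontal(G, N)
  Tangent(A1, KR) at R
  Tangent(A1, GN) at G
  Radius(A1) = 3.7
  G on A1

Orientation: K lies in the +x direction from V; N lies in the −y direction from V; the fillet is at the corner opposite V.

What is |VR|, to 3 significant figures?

56.0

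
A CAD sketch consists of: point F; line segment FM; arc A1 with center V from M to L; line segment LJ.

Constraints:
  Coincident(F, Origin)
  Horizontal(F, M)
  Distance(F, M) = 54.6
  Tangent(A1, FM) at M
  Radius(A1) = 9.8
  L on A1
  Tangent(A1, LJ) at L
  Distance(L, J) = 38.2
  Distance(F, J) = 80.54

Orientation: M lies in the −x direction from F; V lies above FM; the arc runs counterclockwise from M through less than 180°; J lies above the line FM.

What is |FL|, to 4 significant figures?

48.31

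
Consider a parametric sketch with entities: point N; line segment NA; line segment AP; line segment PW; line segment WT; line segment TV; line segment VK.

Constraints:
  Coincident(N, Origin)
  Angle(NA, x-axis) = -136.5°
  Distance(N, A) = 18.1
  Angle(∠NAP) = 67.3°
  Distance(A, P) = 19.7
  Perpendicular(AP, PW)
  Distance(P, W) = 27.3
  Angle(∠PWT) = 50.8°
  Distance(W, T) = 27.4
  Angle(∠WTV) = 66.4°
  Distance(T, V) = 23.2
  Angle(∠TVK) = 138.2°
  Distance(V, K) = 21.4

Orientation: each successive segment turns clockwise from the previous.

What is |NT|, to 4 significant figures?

10.85

N is at the origin; NA runs at -136.5° with length 18.1, so A = (-13.13, -12.46). ∠NAP = 67.3° gives AP at 110.8° from the x-axis; with |AP| = 19.7, P = (-20.12, 5.957). The perpendicularity gives PW at right angles to AP, so PW runs at 20.80°; with |PW| = 27.3, W = (5.396, 15.65). ∠PWT = 50.8° gives WT at -108.4° from the x-axis; with |WT| = 27.4, T = (-3.253, -10.35). Then |NT| = |T − N| = 10.85.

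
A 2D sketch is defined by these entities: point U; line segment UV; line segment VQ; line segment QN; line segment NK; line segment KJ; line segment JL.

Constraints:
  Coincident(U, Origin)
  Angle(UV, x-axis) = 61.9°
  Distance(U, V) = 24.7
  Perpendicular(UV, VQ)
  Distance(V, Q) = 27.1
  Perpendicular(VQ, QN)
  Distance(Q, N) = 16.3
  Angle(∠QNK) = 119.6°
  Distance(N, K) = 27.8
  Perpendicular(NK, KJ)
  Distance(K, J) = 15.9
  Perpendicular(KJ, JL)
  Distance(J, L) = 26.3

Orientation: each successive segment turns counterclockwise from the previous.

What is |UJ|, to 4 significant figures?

9.818

∠QNK = 119.6° gives NK at -57.70° from the x-axis; with |NK| = 27.8, K = (-5.094, -3.324). NK is perpendicular to KJ, so KJ runs at 32.30°; with |KJ| = 15.9, J = (8.346, 5.172). Then |UJ| = |J − U| = 9.818.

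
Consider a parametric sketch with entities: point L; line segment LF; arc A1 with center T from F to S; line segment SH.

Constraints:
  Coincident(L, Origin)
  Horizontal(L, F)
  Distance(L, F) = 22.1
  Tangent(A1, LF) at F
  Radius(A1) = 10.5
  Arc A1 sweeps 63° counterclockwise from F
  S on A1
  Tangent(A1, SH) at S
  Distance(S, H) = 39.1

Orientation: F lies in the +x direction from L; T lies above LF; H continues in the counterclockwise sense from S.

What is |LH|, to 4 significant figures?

63.78

L is at the origin; LF is horizontal with |LF| = 22.1 and F on the +x side, so F = (22.10, 0.000). The tangent condition forces TF to be normal to LF, so T = F + (0, 10.5) = (22.10, 10.50). On A1, F sits at bearing -90° from T; a 63° counterclockwise sweep puts S at bearing -27°, so S = T + 10.5·(cos -27°, sin -27°) = (31.46, 5.733). Tangency of A1 to SH means the radius TS is perpendicular to SH, so SH runs along (−sin -27°, cos -27°); with |SH| = 39.1, H = (49.21, 40.57). Then |LH| = |H − L| = 63.78.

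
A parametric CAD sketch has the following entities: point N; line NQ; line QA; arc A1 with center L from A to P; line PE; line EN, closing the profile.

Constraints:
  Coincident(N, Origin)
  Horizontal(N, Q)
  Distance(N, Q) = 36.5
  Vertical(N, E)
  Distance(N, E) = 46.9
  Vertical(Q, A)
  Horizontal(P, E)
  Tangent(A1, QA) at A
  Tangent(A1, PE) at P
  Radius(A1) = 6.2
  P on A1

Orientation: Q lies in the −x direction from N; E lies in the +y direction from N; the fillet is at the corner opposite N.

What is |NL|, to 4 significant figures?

50.74

NE is vertical with |NE| = 46.9 and E on the +y side, so E = (0.000, 46.90). The virtual corner opposite N is at (-36.50, 46.90). Tangency of A1 to QA means the radius LA is perpendicular to QA and A1 meets PE tangentially, so LP is at right angles to PE, with radius 6.2, so the center L sits 6.2 in from both sides at L = (-30.30, 40.70). Then |NL| = |L − N| = 50.74.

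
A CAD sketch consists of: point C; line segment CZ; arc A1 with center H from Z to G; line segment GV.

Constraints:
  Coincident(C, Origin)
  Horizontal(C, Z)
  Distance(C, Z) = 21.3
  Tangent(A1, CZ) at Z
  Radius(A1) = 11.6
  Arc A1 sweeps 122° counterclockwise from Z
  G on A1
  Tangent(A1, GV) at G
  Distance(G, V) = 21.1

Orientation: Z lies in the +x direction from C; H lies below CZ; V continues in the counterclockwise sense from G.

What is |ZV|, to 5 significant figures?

35.666

C is at the origin; C and Z share the same y with |CZ| = 21.3 and Z on the +x side, so Z = (21.300, 0.0000). A1 meets CZ tangentially, so HZ is at right angles to CZ, so H = Z + (0, -11.6) = (21.300, -11.600). On A1, Z sits at bearing 90° from H; a 122° counterclockwise sweep puts G at bearing 212°, so G = H + 11.6·(cos 212°, sin 212°) = (11.463, -17.747). Tangency of A1 to GV means the radius HG is perpendicular to GV, so GV runs along (−sin 212°, cos 212°); with |GV| = 21.1, V = (22.644, -35.641). Then |ZV| = |V − Z| = 35.666.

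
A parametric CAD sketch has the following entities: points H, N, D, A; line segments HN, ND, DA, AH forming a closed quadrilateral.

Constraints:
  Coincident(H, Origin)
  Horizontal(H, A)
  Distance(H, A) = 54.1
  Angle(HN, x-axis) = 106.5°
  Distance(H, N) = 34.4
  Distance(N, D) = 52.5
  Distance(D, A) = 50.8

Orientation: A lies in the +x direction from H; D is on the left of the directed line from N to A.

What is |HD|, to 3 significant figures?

63.3

H is at the origin; H and A share the same y with |HA| = 54.1 and A in +x, so A = (54.1, 0). HN runs at 106.5° with |HN| = 34.4, so N = (-9.77, 33.0). D is determined by |ND| = 52.5 and |DA| = 50.8 together: it lies at the intersection of circle(N, 52.5) and circle(A, 50.8). With |NA| = 71.9, the foot of the radical line on NA is 37.2 from N and the perpendicular offset is √(52.5² − 37.2²) = 37.1. Taking the left-of-NA solution: D = (40.3, 48.9).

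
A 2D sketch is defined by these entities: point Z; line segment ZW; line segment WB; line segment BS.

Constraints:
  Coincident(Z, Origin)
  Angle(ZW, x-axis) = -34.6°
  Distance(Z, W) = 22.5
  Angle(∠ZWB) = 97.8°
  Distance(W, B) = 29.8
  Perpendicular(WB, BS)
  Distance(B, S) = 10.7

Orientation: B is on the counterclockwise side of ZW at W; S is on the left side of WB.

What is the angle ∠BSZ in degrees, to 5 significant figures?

109.43°

Z is at the origin; ZW runs at -34.6° with length 22.5, so W = 22.5·(cos -34.6°, sin -34.6°) = (18.521, -12.776). ∠ZWB = 97.8°, so WB runs at -34.6° + (180° − 97.8°) = 47.600° from the x-axis; with |WB| = 29.8, B = W + 29.8·(cos 47.600°, sin 47.600°) = (38.615, 9.2295). WB is perpendicular to BS; with |BS| = 10.7 on the left of WB, S = B + 10.7·(-0.73846, 0.67430) = (30.713, 16.445). Then cos ∠BSZ = SB·SZ / (|SB||SZ|), giving 109.43°.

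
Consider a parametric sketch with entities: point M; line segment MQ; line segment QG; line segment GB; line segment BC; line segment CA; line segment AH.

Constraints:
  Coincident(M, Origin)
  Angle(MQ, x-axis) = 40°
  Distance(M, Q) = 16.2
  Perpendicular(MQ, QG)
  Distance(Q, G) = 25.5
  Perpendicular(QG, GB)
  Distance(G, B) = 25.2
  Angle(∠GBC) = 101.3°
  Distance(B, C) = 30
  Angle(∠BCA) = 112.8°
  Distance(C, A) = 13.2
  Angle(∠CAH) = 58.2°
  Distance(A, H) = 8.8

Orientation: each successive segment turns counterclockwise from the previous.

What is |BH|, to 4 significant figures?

28.54

∠BCA = 112.8° gives CA at 5.900° from the x-axis; with |CA| = 13.2, A = (4.251, -11.21). ∠CAH = 58.2° gives AH at 127.7° from the x-axis; with |AH| = 8.8, H = (-1.130, -4.246). Then |BH| = |H − B| = 28.54.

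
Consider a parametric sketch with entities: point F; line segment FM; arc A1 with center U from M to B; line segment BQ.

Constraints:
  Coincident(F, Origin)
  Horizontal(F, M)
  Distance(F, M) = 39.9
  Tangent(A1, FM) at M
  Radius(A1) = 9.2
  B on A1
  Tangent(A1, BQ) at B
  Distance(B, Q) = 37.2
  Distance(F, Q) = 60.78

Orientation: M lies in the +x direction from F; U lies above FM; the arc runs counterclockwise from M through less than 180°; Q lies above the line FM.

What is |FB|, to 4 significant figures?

50.13

F is at the origin; F and M share the same y with |FM| = 39.9 and M on the +x side, so M = (39.90, 0.000). The tangent condition forces UM to be normal to FM, so U = M + (0, 9.2) = (39.90, 9.200). Since UB ⟂ BQ (tangency), |UQ| = √(9.2² + 37.2²) = 38.32 regardless of where B sits on A1. So Q lies on both circle(F, 60.78) and circle(U, 38.32); the above-FM intersection is Q = (37.96, 47.47). B is the foot of the tangent from Q: B = (48.71, 11.86).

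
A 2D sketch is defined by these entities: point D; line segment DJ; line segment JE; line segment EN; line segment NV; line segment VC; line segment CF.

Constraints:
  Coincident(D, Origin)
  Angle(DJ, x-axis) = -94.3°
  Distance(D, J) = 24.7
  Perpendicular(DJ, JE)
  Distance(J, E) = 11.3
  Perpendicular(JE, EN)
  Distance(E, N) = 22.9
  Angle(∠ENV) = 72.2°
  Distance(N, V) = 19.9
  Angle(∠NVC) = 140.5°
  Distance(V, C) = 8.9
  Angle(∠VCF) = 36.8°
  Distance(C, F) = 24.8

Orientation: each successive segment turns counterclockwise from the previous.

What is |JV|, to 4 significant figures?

18.47

D is at the origin; DJ runs at -94.3° with length 24.7, so J = (-1.852, -24.63). The perpendicularity gives JE at right angles to DJ, so JE runs at -4.300°; with |JE| = 11.3, E = (9.416, -25.48). JE ⟂ EN, so EN runs at 85.70°; with |EN| = 22.9, N = (11.13, -2.642). ∠ENV = 72.2° gives NV at -166.5° from the x-axis; with |NV| = 19.9, V = (-8.217, -7.288). Then |JV| = |V − J| = 18.47.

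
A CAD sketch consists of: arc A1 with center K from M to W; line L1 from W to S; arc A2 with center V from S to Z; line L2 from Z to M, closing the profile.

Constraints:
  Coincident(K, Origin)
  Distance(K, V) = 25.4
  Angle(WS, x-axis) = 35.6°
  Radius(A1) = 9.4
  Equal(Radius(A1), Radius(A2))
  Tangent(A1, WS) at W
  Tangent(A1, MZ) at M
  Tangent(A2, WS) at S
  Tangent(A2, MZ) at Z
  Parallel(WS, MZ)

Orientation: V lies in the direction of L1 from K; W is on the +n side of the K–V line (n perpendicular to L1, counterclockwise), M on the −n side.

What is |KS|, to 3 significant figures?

27.1

Tangency of A1 to both parallel lines with radius 9.4 puts W and M at K ± 9.4·n: W = (-5.47, 7.64), M = (5.47, -7.64). Equal radii place S and Z the same way about V: S = V + 9.4·n = (15.2, 22.4), Z = V − 9.4·n = (26.1, 7.14). Then |KS| = |S − K| = 27.1.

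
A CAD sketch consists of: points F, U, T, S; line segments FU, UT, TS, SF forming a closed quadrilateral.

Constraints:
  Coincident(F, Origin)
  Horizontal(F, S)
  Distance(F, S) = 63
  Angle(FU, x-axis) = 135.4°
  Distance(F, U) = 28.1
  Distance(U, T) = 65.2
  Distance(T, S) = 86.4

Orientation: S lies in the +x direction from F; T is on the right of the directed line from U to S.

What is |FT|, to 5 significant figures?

46.122

Checks: |UT| = 65.20 ✓; |TS| = 86.40 ✓.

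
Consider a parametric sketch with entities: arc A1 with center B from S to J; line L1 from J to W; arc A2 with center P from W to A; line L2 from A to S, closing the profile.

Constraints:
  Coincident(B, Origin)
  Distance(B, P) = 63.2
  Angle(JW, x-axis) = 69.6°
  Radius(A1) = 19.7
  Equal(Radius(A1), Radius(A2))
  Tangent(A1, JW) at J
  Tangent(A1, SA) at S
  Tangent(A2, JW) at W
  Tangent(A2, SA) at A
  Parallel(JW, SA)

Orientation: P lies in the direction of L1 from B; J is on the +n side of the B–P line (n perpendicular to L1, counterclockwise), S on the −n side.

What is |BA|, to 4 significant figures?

66.20

The slot axis is L1's direction at 69.6°, so u = (cos 69.6°, sin 69.6°) = (0.3486, 0.9373) and n = (−sin 69.6°, cos 69.6°) = (-0.9373, 0.3486). B is at the origin and P lies 63.2 along u from B, so P = 63.2·u = (22.03, 59.24). Tangency of A1 to both parallel lines with radius 19.7 puts J and S at B ± 19.7·n: J = (-18.46, 6.867), S = (18.46, -6.867). Equal radii place W and A the same way about P: W = P + 19.7·n = (3.565, 66.10), A = P − 19.7·n = (40.49, 52.37). Then |BA| = |A − B| = 66.20.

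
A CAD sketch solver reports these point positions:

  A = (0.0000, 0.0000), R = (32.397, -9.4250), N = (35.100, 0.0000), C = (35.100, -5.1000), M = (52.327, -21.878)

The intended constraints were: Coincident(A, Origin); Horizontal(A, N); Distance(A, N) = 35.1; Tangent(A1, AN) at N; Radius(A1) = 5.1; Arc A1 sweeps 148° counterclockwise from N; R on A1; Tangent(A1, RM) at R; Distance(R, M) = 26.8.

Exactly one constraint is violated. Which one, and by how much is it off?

Distance(R, M) = 26.8 — off by 3.30.

A = (0.00, 0.00) ✓; A.y = 0.00, N.y = 0.00 ✓; |AN| = 35.10 ✓; ∠(CN, NA) = 90.00° ✓; |CN| = 5.100 ✓; bearing(C→R) − bearing(C→N) = 148.0° ✓; |CR| = 5.100 ✓; ∠(CR, RM) = 89.99° ✓; |RM| = 23.50 ✗.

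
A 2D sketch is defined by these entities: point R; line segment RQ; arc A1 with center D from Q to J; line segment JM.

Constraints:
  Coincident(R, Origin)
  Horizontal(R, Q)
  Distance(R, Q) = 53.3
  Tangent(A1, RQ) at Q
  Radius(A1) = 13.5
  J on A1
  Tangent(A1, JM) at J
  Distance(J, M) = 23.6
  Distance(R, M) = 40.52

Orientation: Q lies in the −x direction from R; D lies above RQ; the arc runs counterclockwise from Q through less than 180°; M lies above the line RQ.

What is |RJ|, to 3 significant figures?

42.1

R is at the origin; R and Q share the same y with |RQ| = 53.3 and Q on the −x side, so Q = (-53.3, 0.00). The tangent condition forces DQ to be normal to RQ, so D = Q + (0, 13.5) = (-53.3, 13.5). Since DJ ⟂ JM (tangency), |DM| = √(13.5² + 23.6²) = 27.2 regardless of where J sits on A1. So M lies on both circle(R, 40.52) and circle(D, 27.2); the above-RQ intersection is M = (-29.9, 27.3). J is the foot of the tangent from M: J = (-41.6, 6.83).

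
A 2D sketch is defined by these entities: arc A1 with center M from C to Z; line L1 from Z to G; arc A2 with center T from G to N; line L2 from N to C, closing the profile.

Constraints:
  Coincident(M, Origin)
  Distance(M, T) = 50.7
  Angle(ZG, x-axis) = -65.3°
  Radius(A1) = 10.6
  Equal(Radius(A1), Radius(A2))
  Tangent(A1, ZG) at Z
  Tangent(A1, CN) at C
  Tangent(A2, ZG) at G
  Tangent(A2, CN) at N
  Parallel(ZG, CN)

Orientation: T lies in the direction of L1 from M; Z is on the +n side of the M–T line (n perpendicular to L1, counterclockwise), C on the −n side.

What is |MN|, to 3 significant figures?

51.8

Tangency of A1 to both parallel lines with radius 10.6 puts Z and C at M ± 10.6·n: Z = (9.63, 4.43), C = (-9.63, -4.43). Equal radii place G and N the same way about T: G = T + 10.6·n = (30.8, -41.6), N = T − 10.6·n = (11.6, -50.5). Then |MN| = |N − M| = 51.8.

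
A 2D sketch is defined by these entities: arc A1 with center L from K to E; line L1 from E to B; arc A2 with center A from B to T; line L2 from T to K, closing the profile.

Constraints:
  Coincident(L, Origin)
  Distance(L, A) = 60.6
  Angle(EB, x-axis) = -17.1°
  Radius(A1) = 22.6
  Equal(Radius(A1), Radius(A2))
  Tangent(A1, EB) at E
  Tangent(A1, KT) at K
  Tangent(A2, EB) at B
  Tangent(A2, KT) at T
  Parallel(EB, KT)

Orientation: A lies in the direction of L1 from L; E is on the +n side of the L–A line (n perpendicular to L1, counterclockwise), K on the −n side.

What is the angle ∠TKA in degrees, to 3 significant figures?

20.5°

The slot axis is L1's direction at -17.1°, so u = (cos -17.1°, sin -17.1°) = (0.956, -0.294) and n = (−sin -17.1°, cos -17.1°) = (0.294, 0.956). L is at the origin and A lies 60.6 along u from L, so A = 60.6·u = (57.9, -17.8). Tangency of A1 to both parallel lines with radius 22.6 puts E and K at L ± 22.6·n: E = (6.65, 21.6), K = (-6.65, -21.6). Equal radii place B and T the same way about A: B = A + 22.6·n = (64.6, 3.78), T = A − 22.6·n = (51.3, -39.4). Then cos ∠TKA = KT·KA / (|KT||KA|), giving 20.5°.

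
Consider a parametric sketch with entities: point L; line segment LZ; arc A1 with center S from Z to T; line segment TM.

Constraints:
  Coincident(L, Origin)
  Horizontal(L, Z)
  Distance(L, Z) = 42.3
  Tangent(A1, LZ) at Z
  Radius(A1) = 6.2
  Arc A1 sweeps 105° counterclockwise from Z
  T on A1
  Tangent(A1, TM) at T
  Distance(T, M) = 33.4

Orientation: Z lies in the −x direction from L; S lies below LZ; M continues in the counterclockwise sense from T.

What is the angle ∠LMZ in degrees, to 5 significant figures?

48.489°

On A1, Z sits at bearing 90° from S; a 105° counterclockwise sweep puts T at bearing 195°, so T = S + 6.2·(cos 195°, sin 195°) = (-48.289, -7.8047). Since A1 is tangent to TM there, ST ⟂ TM, so TM runs along (−sin 195°, cos 195°); with |TM| = 33.4, M = (-39.644, -40.067). Then cos ∠LMZ = ML·MZ / (|ML||MZ|), giving 48.489°.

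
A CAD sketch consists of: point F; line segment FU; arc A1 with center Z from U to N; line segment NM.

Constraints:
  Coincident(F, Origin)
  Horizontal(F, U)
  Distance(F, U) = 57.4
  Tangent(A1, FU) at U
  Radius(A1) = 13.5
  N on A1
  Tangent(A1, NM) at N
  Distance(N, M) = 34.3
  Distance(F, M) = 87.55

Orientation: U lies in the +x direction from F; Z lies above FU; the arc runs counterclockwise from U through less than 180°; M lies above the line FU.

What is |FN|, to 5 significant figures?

71.858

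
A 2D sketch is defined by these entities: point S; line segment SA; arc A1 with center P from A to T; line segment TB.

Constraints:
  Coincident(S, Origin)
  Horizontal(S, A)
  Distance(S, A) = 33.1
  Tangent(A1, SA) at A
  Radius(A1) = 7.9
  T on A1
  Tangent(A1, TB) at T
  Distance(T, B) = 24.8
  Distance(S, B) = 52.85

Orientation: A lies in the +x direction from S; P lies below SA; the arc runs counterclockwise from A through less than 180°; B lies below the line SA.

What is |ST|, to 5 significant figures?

29.625

S is at the origin; SA is horizontal with |SA| = 33.1 and A on the +x side, so A = (33.100, 0.0000). A1 meets SA tangentially, so PA is at right angles to SA, so P = A + (0, -7.9) = (33.100, -7.9000). Since PT ⟂ TB (tangency), |PB| = √(7.9² + 24.8²) = 26.028 regardless of where T sits on A1. So B lies on both circle(S, 52.85) and circle(P, 26.028); the below-SA intersection is B = (41.703, -32.465). T is the foot of the tangent from B: T = (26.788, -12.651).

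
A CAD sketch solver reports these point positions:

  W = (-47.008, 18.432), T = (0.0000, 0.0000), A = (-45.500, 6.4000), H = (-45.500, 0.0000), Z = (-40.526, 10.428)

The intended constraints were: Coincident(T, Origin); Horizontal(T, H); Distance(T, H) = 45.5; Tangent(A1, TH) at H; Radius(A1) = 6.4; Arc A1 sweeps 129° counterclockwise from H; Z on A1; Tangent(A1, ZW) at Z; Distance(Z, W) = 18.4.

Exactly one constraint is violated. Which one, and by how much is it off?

Distance(Z, W) = 18.4 — off by 8.10.

T = (0.00, 0.00) ✓; T.y = 0.00, H.y = 0.00 ✓; |TH| = 45.50 ✓; ∠(AH, HT) = 90.00° ✓; |AH| = 6.400 ✓; bearing(A→Z) − bearing(A→H) = 129.0° ✓; |AZ| = 6.400 ✓; ∠(AZ, ZW) = 90.00° ✓; |ZW| = 10.30 ✗.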